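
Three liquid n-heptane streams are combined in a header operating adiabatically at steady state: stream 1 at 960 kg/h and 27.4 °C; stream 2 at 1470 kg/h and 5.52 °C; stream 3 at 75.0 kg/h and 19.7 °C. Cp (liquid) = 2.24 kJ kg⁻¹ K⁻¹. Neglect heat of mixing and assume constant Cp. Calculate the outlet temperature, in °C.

T_out = 14.3 °C

No heat crosses the boundary, so H_out = H_in.
T_out = Σ ṁᵢCp,ᵢTᵢ / Σ ṁᵢCp,ᵢ
      = 80407 / 5611.2 = 14.33 °C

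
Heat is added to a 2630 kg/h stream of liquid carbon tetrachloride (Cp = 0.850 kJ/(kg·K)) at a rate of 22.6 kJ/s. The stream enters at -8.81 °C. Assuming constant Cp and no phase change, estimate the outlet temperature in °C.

Q = 22.6 kJ/s = 81360 kJ/h
ΔT = Q/(ṁ·Cp) = 81360/(2630×0.850) = 36.395 K
T_out = -8.81 + 36.395 = 27.585 °C

T_out = 27.6 °C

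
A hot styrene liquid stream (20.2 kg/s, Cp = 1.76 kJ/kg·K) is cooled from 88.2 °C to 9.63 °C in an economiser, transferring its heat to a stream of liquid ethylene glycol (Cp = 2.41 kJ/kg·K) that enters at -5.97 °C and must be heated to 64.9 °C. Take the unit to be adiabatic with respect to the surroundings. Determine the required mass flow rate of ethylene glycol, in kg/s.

ṁ_c = 16.4 kg/s

Heat released by hot stream: Q = 20.2 × 1.76 × (88.2 − 9.63) = 2793.3 kJ/s
Energy balance on cold side (adiabatic exchanger): Q = ṁ_c·Cp_c·(T_c,out − T_c,in)
ṁ_c = 2793.3 / [2.41 × (64.9 − -5.97)] = 16.355 kg/s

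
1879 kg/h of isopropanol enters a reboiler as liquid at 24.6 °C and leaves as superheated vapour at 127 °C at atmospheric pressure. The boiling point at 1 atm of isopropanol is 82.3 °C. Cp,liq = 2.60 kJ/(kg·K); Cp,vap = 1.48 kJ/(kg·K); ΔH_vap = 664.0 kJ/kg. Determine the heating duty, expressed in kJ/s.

liquid 24.6→82.3 °C: 150.02 kJ/kg
vaporisation at 82.3 °C: 664 kJ/kg
vapour 82.3→127 °C: 66.156 kJ/kg
Δh = 150.02 + 664 + 66.156 = 880.18 kJ/kg
Q = ṁ·Δh = 1879 kg/h × 880.18 kJ/kg = 1.6539e+06 kJ/h
|Q| = 459.4 kW

Q = 459 kJ/s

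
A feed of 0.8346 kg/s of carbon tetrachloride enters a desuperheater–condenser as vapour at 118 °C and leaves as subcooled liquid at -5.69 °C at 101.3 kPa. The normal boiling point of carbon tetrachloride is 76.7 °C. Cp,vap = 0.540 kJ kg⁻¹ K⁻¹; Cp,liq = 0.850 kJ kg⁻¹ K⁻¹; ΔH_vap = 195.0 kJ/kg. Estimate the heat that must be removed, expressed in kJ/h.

Q_c = 863000 kJ/h

vapour 118→76.7 °C: -22.302 kJ/kg
condensation at 76.7 °C: -195 kJ/kg
liquid 76.7→-5.69 °C: -70.031 kJ/kg
Δh = -22.302 + -195 + -70.031 = -287.33 kJ/kg
Q = ṁ·Δh = 0.8346 kg/s × -287.33 kJ/kg = -239.81 kJ/s
|Q| = 239.81 kW = 863310 kJ/h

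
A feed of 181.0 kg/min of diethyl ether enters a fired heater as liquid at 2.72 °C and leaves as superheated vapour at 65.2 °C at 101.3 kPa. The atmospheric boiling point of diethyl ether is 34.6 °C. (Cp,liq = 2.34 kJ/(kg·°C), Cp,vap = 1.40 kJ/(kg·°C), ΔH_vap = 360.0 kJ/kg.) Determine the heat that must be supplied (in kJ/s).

liquid 2.72→34.6 °C: 74.599 kJ/kg
vaporisation at 34.6 °C: 360 kJ/kg
vapour 34.6→65.2 °C: 42.84 kJ/kg
Δh = 74.599 + 360 + 42.84 = 477.44 kJ/kg
Q = ṁ·Δh = 181.0 kg/min × 477.44 kJ/kg = 86416 kJ/min
|Q| = 1440.3 kW

Q = 1440 kJ/s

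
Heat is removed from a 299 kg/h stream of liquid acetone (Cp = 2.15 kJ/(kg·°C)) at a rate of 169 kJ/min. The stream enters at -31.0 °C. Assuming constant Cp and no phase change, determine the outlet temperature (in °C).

T_out = -46.8 °C

Q = 169 kJ/min = 10140 kJ/h
ΔT = Q/(ṁ·Cp) = 10140/(299×2.15) = 15.774 K
T_out = -31.0 − 15.774 = -46.774 °C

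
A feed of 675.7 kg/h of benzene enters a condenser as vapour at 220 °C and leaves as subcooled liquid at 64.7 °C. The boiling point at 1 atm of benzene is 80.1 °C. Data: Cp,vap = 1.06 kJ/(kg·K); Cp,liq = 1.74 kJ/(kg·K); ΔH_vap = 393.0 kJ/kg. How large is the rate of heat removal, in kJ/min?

Q_c = 6400 kJ/min

vapour 220→80.1 °C: -148.29 kJ/kg
condensation at 80.1 °C: -393 kJ/kg
liquid 80.1→64.7 °C: -26.796 kJ/kg
Δh = -148.29 + -393 + -26.796 = -568.09 kJ/kg
Q = ṁ·Δh = 675.7 kg/h × -568.09 kJ/kg = -383860 kJ/h
|Q| = 106.63 kW = 6397.6 kJ/min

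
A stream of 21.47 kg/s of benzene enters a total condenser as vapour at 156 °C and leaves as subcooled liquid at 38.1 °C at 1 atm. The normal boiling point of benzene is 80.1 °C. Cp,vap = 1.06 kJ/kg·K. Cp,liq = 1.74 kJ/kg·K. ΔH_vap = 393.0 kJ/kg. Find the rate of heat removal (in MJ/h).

vapour 156→80.1 °C: -80.454 kJ/kg
condensation at 80.1 °C: -393 kJ/kg
liquid 80.1→38.1 °C: -73.08 kJ/kg
Δh = -80.454 + -393 + -73.08 = -546.53 kJ/kg
Q = ṁ·Δh = 21.47 kg/s × -546.53 kJ/kg = -11734 kJ/s
|Q| = 11734 kW = 42243 MJ/h

Q_c = 42200 MJ/h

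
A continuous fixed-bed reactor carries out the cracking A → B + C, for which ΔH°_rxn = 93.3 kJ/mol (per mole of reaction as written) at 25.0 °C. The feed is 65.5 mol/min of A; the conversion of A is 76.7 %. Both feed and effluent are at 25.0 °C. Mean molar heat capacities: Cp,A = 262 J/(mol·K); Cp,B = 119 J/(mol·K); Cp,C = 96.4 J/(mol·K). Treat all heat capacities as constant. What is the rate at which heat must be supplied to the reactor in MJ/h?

Extent of reaction ξ = 0.767 × 65.5 = 50.239 mol/min
Reaction term: ξ·ΔH°_rxn = 50.239 × 93.3 = 4687.3 kJ/min
Q = ΔH = 4687.3 kJ/min = 78.121 kW
Heat supplied = 281.24 MJ/h

Q_in = 281 MJ/h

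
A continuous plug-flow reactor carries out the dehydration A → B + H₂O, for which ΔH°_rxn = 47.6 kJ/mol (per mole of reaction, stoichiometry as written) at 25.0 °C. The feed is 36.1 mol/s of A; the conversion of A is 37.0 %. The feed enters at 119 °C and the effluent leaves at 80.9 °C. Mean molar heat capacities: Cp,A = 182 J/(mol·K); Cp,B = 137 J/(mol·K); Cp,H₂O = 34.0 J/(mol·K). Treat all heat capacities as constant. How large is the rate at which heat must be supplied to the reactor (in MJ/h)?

Q_in = 1360 MJ/h

Extent of reaction ξ = 0.370 × 36.1 = 13.357 mol/s
Reaction term: ξ·ΔH°_rxn = 13.357 × 47.6 = 635.79 kJ/s
Sensible, feed 119→25 °C: -617.6 kJ/s
Outlet flows (mol/s): A 22.743, B 13.357, H₂O 13.357
Sensible, products 25→80.9 °C: 359.06 kJ/s
Q = ΔH = 377.26 kJ/s = 377.26 kW
Heat supplied = 1358.1 MJ/h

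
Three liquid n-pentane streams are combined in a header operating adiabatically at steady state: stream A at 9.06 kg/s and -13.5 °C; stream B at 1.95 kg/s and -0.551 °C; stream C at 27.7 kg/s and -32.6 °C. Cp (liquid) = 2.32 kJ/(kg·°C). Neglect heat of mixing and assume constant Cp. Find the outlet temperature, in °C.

T_out = -26.5 °C

No heat crosses the boundary, so H_out = H_in.
Σ ṁᵢCp,ᵢTᵢ = 9.06×2.32×-13.5 + 1.95×2.32×-0.551 + 27.7×2.32×-32.6 = -2381.3
Σ ṁᵢCp,ᵢ = 9.06×2.32 + 1.95×2.32 + 27.7×2.32 = 89.807
T_out = -2381.3 / 89.807 = -26.515 °C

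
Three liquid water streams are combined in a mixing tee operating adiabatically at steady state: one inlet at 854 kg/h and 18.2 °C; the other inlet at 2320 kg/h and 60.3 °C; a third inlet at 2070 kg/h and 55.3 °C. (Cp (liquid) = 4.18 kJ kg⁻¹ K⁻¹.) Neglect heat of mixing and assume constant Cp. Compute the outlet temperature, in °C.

No heat crosses the boundary, so H_out = H_in.
Σ ṁᵢCp,ᵢTᵢ = 854×4.18×18.2 + 2320×4.18×60.3 + 2070×4.18×55.3 = 1.1282e+06
Σ ṁᵢCp,ᵢ = 854×4.18 + 2320×4.18 + 2070×4.18 = 21920
T_out = 1.1282e+06 / 21920 = 51.47 °C

T_out = 51.5 °C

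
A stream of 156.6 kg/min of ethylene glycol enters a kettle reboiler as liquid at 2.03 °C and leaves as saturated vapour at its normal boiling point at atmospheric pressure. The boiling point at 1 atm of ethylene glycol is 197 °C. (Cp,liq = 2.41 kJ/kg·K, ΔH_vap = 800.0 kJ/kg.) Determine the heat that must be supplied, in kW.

Q = 3310 kW

liquid 2.03→197 °C: 469.88 kJ/kg
vaporisation at 197 °C: 800 kJ/kg
Δh = 469.88 + 800 = 1269.9 kJ/kg
Q = ṁ·Δh = 156.6 kg/min × 1269.9 kJ/kg = 198860 kJ/min
|Q| = 3314.4 kW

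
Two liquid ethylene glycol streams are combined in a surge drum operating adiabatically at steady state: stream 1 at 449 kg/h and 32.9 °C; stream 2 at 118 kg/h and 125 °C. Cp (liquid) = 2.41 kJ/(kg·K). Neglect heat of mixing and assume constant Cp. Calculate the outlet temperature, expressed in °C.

T_out = 52.1 °C

No heat crosses the boundary, so H_out = H_in.
Σ ṁᵢCp,ᵢTᵢ = 449×2.41×32.9 + 118×2.41×125 = 71148
Σ ṁᵢCp,ᵢ = 449×2.41 + 118×2.41 = 1366.5
T_out = 71148 / 1366.5 = 52.067 °C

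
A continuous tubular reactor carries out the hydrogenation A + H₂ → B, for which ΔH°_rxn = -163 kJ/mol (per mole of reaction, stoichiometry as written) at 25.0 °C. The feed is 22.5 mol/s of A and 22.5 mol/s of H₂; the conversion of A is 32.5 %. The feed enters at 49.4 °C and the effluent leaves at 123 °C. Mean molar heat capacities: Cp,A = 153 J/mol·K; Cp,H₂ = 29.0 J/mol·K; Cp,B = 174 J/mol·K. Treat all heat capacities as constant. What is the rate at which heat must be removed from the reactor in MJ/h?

Q_out = 3230 MJ/h

Extent of reaction ξ = 0.325 × 22.5 = 7.3125 mol/s
Reaction term: ξ·ΔH°_rxn = 7.3125 × -163 = -1191.9 kJ/s
Sensible, feed 49.4→25 °C: -99.918 kJ/s
Outlet flows (mol/s): A 15.188, H₂ 15.188, B 7.3125
Sensible, products 25→123 °C: 395.58 kJ/s
Q = ΔH = -896.28 kJ/s = -896.28 kW
Heat removed = 3226.6 MJ/h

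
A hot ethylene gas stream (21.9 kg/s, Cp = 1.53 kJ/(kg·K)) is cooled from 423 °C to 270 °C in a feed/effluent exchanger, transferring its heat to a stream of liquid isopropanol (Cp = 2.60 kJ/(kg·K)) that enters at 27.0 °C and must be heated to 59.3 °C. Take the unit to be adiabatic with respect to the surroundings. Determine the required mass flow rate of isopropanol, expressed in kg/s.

Heat released by hot stream: Q = 21.9 × 1.53 × (423 − 270) = 5126.6 kJ/s
Energy balance on cold side (adiabatic exchanger): Q = ṁ_c·Cp_c·(T_c,out − T_c,in)
ṁ_c = 5126.6 / [2.60 × (59.3 − 27.0)] = 61.045 kg/s

ṁ_c = 61.0 kg/s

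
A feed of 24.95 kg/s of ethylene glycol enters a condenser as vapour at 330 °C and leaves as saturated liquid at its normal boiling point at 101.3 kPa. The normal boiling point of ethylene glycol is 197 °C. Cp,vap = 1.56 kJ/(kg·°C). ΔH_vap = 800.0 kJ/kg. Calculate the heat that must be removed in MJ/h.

Q_c = 90500 MJ/h

vapour 330→197 °C: -207.48 kJ/kg
condensation at 197 °C: -800 kJ/kg
Δh = -207.48 + -800 = -1007.5 kJ/kg
Q = ṁ·Δh = 24.95 kg/s × -1007.5 kJ/kg = -25137 kJ/s
|Q| = 25137 kW = 90492 MJ/h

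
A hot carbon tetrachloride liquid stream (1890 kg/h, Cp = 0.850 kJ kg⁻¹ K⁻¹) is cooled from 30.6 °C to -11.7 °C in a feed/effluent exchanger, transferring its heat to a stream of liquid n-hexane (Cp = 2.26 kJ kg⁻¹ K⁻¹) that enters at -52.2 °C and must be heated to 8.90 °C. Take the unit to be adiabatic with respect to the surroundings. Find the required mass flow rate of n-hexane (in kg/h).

ṁ_c = 492 kg/h

Heat released by hot stream: Q = 1890 × 0.850 × (30.6 − -11.7) = 67955 kJ/h
Energy balance on cold side (adiabatic exchanger): Q = ṁ_c·Cp_c·(T_c,out − T_c,in)
ṁ_c = 67955 / [2.26 × (8.90 − -52.2)] = 492.12 kg/h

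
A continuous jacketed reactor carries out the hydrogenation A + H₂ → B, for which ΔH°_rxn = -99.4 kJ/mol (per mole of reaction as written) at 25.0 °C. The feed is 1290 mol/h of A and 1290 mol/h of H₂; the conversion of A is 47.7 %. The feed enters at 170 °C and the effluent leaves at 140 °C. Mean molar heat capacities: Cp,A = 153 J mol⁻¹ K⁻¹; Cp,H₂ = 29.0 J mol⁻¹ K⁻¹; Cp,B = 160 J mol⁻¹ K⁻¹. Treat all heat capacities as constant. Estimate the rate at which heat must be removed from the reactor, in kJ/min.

Extent of reaction ξ = 0.477 × 1290 = 615.33 mol/h
Reaction term: ξ·ΔH°_rxn = 615.33 × -99.4 = -61164 kJ/h
Sensible, feed 170→25 °C: -34043 kJ/h
Outlet flows (mol/h): A 674.67, H₂ 674.67, B 615.33
Sensible, products 25→140 °C: 25443 kJ/h
Q = ΔH = -69764 kJ/h = -19.379 kW
Heat removed = 1162.7 kJ/min

Q_out = 1160 kJ/min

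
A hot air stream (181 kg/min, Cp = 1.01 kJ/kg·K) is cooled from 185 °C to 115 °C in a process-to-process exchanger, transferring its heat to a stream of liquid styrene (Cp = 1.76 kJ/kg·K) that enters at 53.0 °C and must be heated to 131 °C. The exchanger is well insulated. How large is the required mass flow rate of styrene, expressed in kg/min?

Heat released by hot stream: Q = 181 × 1.01 × (185 − 115) = 12797 kJ/min
Energy balance on cold side (adiabatic exchanger): Q = ṁ_c·Cp_c·(T_c,out − T_c,in)
ṁ_c = 12797 / [1.76 × (131 − 53.0)] = 93.216 kg/min

ṁ_c = 93.2 kg/min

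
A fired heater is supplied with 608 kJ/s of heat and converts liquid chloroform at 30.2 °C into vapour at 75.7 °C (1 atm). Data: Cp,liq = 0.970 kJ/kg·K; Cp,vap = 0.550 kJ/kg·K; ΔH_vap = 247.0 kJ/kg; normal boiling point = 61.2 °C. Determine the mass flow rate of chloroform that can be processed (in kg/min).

ṁ = 128 kg/min

Δh = 0.970×(61.2−30.2) + 247.0 + 0.550×(75.7−61.2) = 285.05 kJ/kg
Q = 608 kJ/s = 608 kJ/s = 36480 kJ/min
ṁ = Q/Δh = 36480 / 285.05 = 127.98 kg/min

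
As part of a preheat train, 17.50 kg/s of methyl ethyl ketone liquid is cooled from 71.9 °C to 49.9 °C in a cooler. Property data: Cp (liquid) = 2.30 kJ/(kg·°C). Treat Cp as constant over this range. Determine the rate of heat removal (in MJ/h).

Q_c = 3190 MJ/h

Q = ṁ·Cp·ΔT = 17.50 × 2.30 × (49.9 − 71.9) = -885.5 kJ/s
Cooling duty = 3187.8 MJ/h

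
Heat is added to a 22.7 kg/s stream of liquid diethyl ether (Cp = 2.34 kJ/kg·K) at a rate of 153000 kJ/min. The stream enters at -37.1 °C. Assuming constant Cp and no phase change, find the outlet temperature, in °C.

Q = 153000 kJ/min = 2550 kJ/s
ΔT = Q/(ṁ·Cp) = 2550/(22.7×2.34) = 48.006 K
T_out = -37.1 + 48.006 = 10.906 °C

T_out = 10.9 °C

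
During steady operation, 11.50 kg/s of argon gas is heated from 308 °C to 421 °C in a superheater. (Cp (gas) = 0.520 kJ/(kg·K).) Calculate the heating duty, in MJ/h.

Q = ṁ·Cp·ΔT = 11.50 × 0.520 × (421 − 308) = 675.74 kJ/s
Heating duty = 2432.7 MJ/h

Q = 2430 MJ/h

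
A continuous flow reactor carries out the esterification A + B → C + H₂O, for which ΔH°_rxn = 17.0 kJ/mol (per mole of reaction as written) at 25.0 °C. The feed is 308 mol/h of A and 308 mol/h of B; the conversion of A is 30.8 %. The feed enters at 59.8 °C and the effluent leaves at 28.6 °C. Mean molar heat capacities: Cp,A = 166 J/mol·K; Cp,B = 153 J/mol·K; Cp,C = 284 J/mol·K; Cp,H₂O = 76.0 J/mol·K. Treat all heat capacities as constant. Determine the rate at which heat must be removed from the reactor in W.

Q_out = 400 W

Extent of reaction ξ = 0.308 × 308 = 94.864 mol/h
Reaction term: ξ·ΔH°_rxn = 94.864 × 17.0 = 1612.7 kJ/h
Sensible, feed 59.8→25 °C: -3419.2 kJ/h
Outlet flows (mol/h): A 213.14, B 213.14, C 94.864, H₂O 94.864
Sensible, products 25→28.6 °C: 367.71 kJ/h
Q = ΔH = -1438.8 kJ/h = -0.39966 kW
Heat removed = 399.66 W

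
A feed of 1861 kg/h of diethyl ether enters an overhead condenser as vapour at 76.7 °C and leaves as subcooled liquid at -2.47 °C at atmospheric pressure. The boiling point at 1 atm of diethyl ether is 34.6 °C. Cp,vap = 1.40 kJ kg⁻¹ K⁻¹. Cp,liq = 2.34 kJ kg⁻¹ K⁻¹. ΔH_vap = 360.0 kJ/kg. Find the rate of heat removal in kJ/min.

vapour 76.7→34.6 °C: -58.94 kJ/kg
condensation at 34.6 °C: -360 kJ/kg
liquid 34.6→-2.47 °C: -86.744 kJ/kg
Δh = -58.94 + -360 + -86.744 = -505.68 kJ/kg
Q = ṁ·Δh = 1861 kg/h × -505.68 kJ/kg = -941080 kJ/h
|Q| = 261.41 kW = 15685 kJ/min

Q_c = 15700 kJ/min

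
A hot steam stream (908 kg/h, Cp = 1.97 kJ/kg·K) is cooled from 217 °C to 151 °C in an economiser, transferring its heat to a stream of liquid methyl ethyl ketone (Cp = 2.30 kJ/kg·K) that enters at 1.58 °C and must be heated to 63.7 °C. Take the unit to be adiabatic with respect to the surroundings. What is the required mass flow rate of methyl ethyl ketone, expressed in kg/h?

ṁ_c = 826 kg/h

Heat released by hot stream: Q = 908 × 1.97 × (217 − 151) = 118060 kJ/h
Energy balance on cold side (adiabatic exchanger): Q = ṁ_c·Cp_c·(T_c,out − T_c,in)
ṁ_c = 118060 / [2.30 × (63.7 − 1.58)] = 826.3 kg/h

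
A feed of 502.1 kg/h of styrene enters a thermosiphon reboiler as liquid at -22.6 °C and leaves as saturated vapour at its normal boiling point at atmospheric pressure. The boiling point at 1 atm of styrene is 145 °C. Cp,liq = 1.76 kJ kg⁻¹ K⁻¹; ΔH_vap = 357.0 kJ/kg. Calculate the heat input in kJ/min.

Q = 5460 kJ/min

liquid -22.6→145 °C: 294.98 kJ/kg
vaporisation at 145 °C: 357 kJ/kg
Δh = 294.98 + 357 = 651.98 kJ/kg
Q = ṁ·Δh = 502.1 kg/h × 651.98 kJ/kg = 327360 kJ/h
|Q| = 90.933 kW = 5456 kJ/min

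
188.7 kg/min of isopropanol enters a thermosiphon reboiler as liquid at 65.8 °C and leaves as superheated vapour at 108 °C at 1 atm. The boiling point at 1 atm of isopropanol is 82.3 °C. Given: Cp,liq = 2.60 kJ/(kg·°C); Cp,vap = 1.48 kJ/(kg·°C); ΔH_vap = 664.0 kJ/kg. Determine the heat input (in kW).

liquid 65.8→82.3 °C: 42.9 kJ/kg
vaporisation at 82.3 °C: 664 kJ/kg
vapour 82.3→108 °C: 38.036 kJ/kg
Δh = 42.9 + 664 + 38.036 = 744.94 kJ/kg
Q = ṁ·Δh = 188.7 kg/min × 744.94 kJ/kg = 140570 kJ/min
|Q| = 2342.8 kW

Q = 2340 kW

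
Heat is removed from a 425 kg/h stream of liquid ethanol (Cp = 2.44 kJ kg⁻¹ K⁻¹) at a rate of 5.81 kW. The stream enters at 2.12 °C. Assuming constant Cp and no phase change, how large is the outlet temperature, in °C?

T_out = -18.0 °C

Q = 5.81 kW = 20916 kJ/h
ΔT = Q/(ṁ·Cp) = 20916/(425×2.44) = 20.17 K
T_out = 2.12 − 20.17 = -18.05 °C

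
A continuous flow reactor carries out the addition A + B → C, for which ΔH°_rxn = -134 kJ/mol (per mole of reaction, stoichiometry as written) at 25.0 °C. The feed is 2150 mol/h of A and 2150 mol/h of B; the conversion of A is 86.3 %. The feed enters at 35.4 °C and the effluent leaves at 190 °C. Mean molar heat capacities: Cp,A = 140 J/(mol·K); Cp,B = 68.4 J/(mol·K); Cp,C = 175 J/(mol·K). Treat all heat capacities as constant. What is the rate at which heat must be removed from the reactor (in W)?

Q_out = 52700 W

Extent of reaction ξ = 0.863 × 2150 = 1855.5 mol/h
Reaction term: ξ·ΔH°_rxn = 1855.5 × -134 = -248630 kJ/h
Sensible, feed 35.4→25 °C: -4659.8 kJ/h
Outlet flows (mol/h): A 294.55, B 294.55, C 1855.5
Sensible, products 25→190 °C: 63705 kJ/h
Q = ΔH = -189590 kJ/h = -52.663 kW
Heat removed = 52663 W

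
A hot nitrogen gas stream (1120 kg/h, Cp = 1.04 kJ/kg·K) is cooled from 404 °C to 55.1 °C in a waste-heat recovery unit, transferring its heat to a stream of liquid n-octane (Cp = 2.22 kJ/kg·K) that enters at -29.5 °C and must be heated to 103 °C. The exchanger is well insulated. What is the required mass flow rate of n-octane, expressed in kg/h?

Heat released by hot stream: Q = 1120 × 1.04 × (404 − 55.1) = 406400 kJ/h
Energy balance on cold side (adiabatic exchanger): Q = ṁ_c·Cp_c·(T_c,out − T_c,in)
ṁ_c = 406400 / [2.22 × (103 − -29.5)] = 1381.6 kg/h

ṁ_c = 1380 kg/h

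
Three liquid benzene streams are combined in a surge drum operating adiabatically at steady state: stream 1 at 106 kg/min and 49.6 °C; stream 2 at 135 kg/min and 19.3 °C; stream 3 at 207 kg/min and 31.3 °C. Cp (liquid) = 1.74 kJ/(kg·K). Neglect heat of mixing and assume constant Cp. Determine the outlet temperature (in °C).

T_out = 32.0 °C

No heat crosses the boundary, so H_out = H_in.
Σ ṁᵢCp,ᵢTᵢ = 106×1.74×49.6 + 135×1.74×19.3 + 207×1.74×31.3 = 24955
Σ ṁᵢCp,ᵢ = 106×1.74 + 135×1.74 + 207×1.74 = 779.52
T_out = 24955 / 779.52 = 32.014 °C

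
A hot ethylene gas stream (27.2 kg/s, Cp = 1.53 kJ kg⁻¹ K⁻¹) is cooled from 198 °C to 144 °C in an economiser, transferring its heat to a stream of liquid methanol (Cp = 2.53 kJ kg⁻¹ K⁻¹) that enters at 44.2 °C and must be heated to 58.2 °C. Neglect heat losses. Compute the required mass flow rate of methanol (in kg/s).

ṁ_c = 63.4 kg/s

Heat released by hot stream: Q = 27.2 × 1.53 × (198 − 144) = 2247.3 kJ/s
Energy balance on cold side (adiabatic exchanger): Q = ṁ_c·Cp_c·(T_c,out − T_c,in)
ṁ_c = 2247.3 / [2.53 × (58.2 − 44.2)] = 63.446 kg/s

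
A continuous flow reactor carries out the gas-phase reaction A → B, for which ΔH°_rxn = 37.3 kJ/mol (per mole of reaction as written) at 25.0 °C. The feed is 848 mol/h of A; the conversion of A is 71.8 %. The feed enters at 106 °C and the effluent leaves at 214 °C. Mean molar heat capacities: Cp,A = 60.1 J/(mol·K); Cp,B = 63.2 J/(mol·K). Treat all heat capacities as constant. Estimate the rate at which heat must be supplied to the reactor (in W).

Q_in = 7940 W

Extent of reaction ξ = 0.718 × 848 = 608.86 mol/h
Reaction term: ξ·ΔH°_rxn = 608.86 × 37.3 = 22711 kJ/h
Sensible, feed 106→25 °C: -4128.1 kJ/h
Outlet flows (mol/h): A 239.14, B 608.86
Sensible, products 25→214 °C: 9989.1 kJ/h
Q = ΔH = 28572 kJ/h = 7.9365 kW
Heat supplied = 7936.5 W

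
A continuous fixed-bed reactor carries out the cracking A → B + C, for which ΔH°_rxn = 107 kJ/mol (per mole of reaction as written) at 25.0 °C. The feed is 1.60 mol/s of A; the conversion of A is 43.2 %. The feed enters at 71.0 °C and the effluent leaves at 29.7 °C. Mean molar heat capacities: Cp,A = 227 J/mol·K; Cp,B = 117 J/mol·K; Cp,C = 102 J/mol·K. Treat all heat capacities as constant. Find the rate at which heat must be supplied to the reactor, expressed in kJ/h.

Q_in = 212000 kJ/h

Extent of reaction ξ = 0.432 × 1.60 = 0.6912 mol/s
Reaction term: ξ·ΔH°_rxn = 0.6912 × 107 = 73.958 kJ/s
Sensible, feed 71.0→25 °C: -16.707 kJ/s
Outlet flows (mol/s): A 0.9088, B 0.6912, C 0.6912
Sensible, products 25→29.7 °C: 1.6811 kJ/s
Q = ΔH = 58.932 kJ/s = 58.932 kW
Heat supplied = 212160 kJ/h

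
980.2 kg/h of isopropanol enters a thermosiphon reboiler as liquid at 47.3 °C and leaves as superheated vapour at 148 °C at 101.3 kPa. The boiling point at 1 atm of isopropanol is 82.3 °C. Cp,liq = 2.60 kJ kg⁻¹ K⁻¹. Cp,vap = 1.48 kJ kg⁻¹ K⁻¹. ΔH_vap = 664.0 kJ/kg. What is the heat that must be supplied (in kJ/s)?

Q = 232 kJ/s

liquid 47.3→82.3 °C: 91 kJ/kg
vaporisation at 82.3 °C: 664 kJ/kg
vapour 82.3→148 °C: 97.236 kJ/kg
Δh = 91 + 664 + 97.236 = 852.24 kJ/kg
Q = ṁ·Δh = 980.2 kg/h × 852.24 kJ/kg = 835360 kJ/h
|Q| = 232.04 kW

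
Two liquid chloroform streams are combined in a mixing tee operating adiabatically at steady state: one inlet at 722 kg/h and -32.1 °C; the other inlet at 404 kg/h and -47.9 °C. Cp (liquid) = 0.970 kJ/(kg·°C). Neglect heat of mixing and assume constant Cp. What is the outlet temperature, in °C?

T_out = -37.8 °C

Adiabatic, steady state ⇒ Σ ṁᵢCp,ᵢ(T_out − Tᵢ) = 0
T_out = Σ ṁᵢCp,ᵢTᵢ / Σ ṁᵢCp,ᵢ
      = -41252 / 1092.2 = -37.769 °C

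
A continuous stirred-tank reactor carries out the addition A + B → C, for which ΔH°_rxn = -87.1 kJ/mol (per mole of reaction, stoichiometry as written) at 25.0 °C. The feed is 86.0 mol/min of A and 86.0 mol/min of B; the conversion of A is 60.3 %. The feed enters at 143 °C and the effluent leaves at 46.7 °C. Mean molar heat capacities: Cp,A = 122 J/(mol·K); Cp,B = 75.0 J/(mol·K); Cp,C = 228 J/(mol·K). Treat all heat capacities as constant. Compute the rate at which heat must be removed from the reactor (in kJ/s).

Q_out = 102 kJ/s

Extent of reaction ξ = 0.603 × 86.0 = 51.858 mol/min
Reaction term: ξ·ΔH°_rxn = 51.858 × -87.1 = -4516.8 kJ/min
Sensible, feed 143→25 °C: -1999.2 kJ/min
Outlet flows (mol/min): A 34.142, B 34.142, C 51.858
Sensible, products 25→46.7 °C: 402.53 kJ/min
Q = ΔH = -6113.5 kJ/min = -101.89 kW
Heat removed = 101.89 kJ/s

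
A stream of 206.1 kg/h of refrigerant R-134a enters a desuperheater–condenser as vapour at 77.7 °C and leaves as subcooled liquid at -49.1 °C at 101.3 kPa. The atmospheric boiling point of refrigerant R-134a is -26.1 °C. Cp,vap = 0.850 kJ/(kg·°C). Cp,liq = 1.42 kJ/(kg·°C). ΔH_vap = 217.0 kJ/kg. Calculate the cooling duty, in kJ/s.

Q_c = 19.3 kJ/s

vapour 77.7→-26.1 °C: -88.23 kJ/kg
condensation at -26.1 °C: -217 kJ/kg
liquid -26.1→-49.1 °C: -32.66 kJ/kg
Δh = -88.23 + -217 + -32.66 = -337.89 kJ/kg
Q = ṁ·Δh = 206.1 kg/h × -337.89 kJ/kg = -69639 kJ/h
|Q| = 19.344 kW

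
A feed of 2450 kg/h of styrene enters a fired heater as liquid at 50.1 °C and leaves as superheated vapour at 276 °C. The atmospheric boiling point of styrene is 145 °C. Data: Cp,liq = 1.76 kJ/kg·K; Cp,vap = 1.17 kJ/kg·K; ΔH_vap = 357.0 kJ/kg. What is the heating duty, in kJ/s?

Q = 461 kJ/s

liquid 50.1→145 °C: 167.02 kJ/kg
vaporisation at 145 °C: 357 kJ/kg
vapour 145→276 °C: 153.27 kJ/kg
Δh = 167.02 + 357 + 153.27 = 677.29 kJ/kg
Q = ṁ·Δh = 2450 kg/h × 677.29 kJ/kg = 1.6594e+06 kJ/h
|Q| = 460.94 kW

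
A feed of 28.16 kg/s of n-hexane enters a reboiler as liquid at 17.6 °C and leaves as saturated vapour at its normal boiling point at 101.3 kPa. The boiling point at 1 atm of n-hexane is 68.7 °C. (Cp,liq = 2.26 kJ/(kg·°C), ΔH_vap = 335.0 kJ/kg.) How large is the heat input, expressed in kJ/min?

liquid 17.6→68.7 °C: 115.49 kJ/kg
vaporisation at 68.7 °C: 335 kJ/kg
Δh = 115.49 + 335 = 450.49 kJ/kg
Q = ṁ·Δh = 28.16 kg/s × 450.49 kJ/kg = 12686 kJ/s
|Q| = 12686 kW = 761140 kJ/min

Q = 761000 kJ/min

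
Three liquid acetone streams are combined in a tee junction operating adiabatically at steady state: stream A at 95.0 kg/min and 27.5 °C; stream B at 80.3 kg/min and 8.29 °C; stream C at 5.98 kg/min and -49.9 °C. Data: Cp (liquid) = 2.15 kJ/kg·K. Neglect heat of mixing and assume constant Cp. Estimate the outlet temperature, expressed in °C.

T_out = 16.4 °C

Adiabatic, steady state ⇒ Σ ṁᵢCp,ᵢ(T_out − Tᵢ) = 0
T_out = Σ ṁᵢCp,ᵢTᵢ / Σ ṁᵢCp,ᵢ
      = 6406.5 / 389.75 = 16.437 °C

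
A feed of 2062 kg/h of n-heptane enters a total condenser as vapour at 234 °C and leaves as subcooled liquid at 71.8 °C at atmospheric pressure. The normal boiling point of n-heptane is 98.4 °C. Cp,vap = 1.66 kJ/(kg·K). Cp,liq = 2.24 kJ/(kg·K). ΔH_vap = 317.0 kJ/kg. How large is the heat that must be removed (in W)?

vapour 234→98.4 °C: -225.1 kJ/kg
condensation at 98.4 °C: -317 kJ/kg
liquid 98.4→71.8 °C: -59.584 kJ/kg
Δh = -225.1 + -317 + -59.584 = -601.68 kJ/kg
Q = ṁ·Δh = 2062 kg/h × -601.68 kJ/kg = -1.2407e+06 kJ/h
|Q| = 344.63 kW = 344630 W

Q_c = 345000 W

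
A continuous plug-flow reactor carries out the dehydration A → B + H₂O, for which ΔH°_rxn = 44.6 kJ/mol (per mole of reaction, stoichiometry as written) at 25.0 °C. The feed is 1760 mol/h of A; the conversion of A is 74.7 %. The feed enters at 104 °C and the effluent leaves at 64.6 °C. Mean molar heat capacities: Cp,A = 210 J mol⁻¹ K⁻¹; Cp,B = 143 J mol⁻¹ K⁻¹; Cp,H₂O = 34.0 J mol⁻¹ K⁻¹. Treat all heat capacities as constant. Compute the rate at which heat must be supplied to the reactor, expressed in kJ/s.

Extent of reaction ξ = 0.747 × 1760 = 1314.7 mol/h
Reaction term: ξ·ΔH°_rxn = 1314.7 × 44.6 = 58637 kJ/h
Sensible, feed 104→25 °C: -29198 kJ/h
Outlet flows (mol/h): A 445.28, B 1314.7, H₂O 1314.7
Sensible, products 25→64.6 °C: 12918 kJ/h
Q = ΔH = 42356 kJ/h = 11.766 kW
Heat supplied = 11.766 kJ/s

Q_in = 11.8 kJ/s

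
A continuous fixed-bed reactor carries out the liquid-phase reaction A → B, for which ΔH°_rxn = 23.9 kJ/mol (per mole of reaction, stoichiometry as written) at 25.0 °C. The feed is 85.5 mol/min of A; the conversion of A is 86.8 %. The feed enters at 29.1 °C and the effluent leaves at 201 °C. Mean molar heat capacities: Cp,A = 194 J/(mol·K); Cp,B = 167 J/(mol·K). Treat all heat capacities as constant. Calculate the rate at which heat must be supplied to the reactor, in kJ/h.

Q_in = 256000 kJ/h

Extent of reaction ξ = 0.868 × 85.5 = 74.214 mol/min
Reaction term: ξ·ΔH°_rxn = 74.214 × 23.9 = 1773.7 kJ/min
Sensible, feed 29.1→25 °C: -68.007 kJ/min
Outlet flows (mol/min): A 11.286, B 74.214
Sensible, products 25→201 °C: 2566.6 kJ/min
Q = ΔH = 4272.4 kJ/min = 71.206 kW
Heat supplied = 256340 kJ/h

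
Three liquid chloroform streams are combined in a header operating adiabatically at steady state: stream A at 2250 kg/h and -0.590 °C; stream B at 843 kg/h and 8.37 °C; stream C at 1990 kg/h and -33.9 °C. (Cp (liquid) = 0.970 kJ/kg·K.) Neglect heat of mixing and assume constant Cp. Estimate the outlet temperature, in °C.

T_out = -12.1 °C

Adiabatic, steady state ⇒ Σ ṁᵢCp,ᵢ(T_out − Tᵢ) = 0
Σ ṁᵢCp,ᵢTᵢ = 2250×0.970×-0.590 + 843×0.970×8.37 + 1990×0.970×-33.9 = -59881
Σ ṁᵢCp,ᵢ = 2250×0.970 + 843×0.970 + 1990×0.970 = 4930.5
T_out = -59881 / 4930.5 = -12.145 °C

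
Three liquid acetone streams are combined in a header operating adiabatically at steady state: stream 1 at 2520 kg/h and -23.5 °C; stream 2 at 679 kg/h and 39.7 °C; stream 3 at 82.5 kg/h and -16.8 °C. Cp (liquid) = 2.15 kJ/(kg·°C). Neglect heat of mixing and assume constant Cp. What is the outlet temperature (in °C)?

Adiabatic, steady state ⇒ Σ ṁᵢCp,ᵢ(T_out − Tᵢ) = 0
T_out = Σ ṁᵢCp,ᵢTᵢ / Σ ṁᵢCp,ᵢ
      = -72347 / 7055.2 = -10.254 °C

T_out = -10.3 °C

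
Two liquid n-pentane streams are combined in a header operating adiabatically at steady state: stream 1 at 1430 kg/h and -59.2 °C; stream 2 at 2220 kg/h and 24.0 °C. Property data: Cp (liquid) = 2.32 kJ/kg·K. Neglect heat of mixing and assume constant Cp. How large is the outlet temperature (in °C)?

Energy balance with Q = 0: Σ ṁᵢCp,ᵢ(T_out − Tᵢ) = 0
T_out = Σ ṁᵢCp,ᵢTᵢ / Σ ṁᵢCp,ᵢ
      = -72792 / 8468 = -8.5962 °C

T_out = -8.60 °C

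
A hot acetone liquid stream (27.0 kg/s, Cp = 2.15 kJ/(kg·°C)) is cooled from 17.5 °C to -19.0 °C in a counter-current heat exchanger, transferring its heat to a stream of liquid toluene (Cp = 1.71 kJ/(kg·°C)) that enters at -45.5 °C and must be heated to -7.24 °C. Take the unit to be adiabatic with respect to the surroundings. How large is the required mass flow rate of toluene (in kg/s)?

Heat released by hot stream: Q = 27.0 × 2.15 × (17.5 − -19.0) = 2118.8 kJ/s
Energy balance on cold side (adiabatic exchanger): Q = ṁ_c·Cp_c·(T_c,out − T_c,in)
ṁ_c = 2118.8 / [1.71 × (-7.24 − -45.5)] = 32.386 kg/s

ṁ_c = 32.4 kg/s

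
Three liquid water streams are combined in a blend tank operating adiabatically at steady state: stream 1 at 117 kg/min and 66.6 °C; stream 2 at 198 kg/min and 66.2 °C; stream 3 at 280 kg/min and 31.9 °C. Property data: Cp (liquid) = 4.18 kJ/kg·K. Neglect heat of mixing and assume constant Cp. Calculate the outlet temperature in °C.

Adiabatic, steady state ⇒ Σ ṁᵢCp,ᵢ(T_out − Tᵢ) = 0
Σ ṁᵢCp,ᵢTᵢ = 117×4.18×66.6 + 198×4.18×66.2 + 280×4.18×31.9 = 124700
Σ ṁᵢCp,ᵢ = 117×4.18 + 198×4.18 + 280×4.18 = 2487.1
T_out = 124700 / 2487.1 = 50.137 °C

T_out = 50.1 °C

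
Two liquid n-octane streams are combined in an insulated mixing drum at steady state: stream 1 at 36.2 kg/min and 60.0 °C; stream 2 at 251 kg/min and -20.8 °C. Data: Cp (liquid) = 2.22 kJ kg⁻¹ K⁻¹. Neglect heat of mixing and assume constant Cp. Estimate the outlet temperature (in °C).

T_out = -10.6 °C

No heat crosses the boundary, so H_out = H_in.
T_out = Σ ṁᵢCp,ᵢTᵢ / Σ ṁᵢCp,ᵢ
      = -6768.3 / 637.58 = -10.616 °C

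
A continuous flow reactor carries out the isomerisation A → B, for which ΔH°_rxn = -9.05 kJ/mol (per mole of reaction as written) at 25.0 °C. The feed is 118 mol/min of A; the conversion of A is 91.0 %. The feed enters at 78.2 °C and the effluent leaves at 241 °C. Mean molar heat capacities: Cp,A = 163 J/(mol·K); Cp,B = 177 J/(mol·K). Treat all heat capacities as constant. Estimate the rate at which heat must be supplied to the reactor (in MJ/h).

Extent of reaction ξ = 0.910 × 118 = 107.38 mol/min
Reaction term: ξ·ΔH°_rxn = 107.38 × -9.05 = -971.79 kJ/min
Sensible, feed 78.2→25 °C: -1023.2 kJ/min
Outlet flows (mol/min): A 10.62, B 107.38
Sensible, products 25→241 °C: 4479.3 kJ/min
Q = ΔH = 2484.2 kJ/min = 41.404 kW
Heat supplied = 149.05 MJ/h

Q_in = 149 MJ/h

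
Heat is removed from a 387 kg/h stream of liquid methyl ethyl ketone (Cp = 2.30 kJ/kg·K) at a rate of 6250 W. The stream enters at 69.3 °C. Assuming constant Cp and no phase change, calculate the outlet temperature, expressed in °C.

Q = 6250 W = 22500 kJ/h
ΔT = Q/(ṁ·Cp) = 22500/(387×2.30) = 25.278 K
T_out = 69.3 − 25.278 = 44.022 °C

T_out = 44.0 °C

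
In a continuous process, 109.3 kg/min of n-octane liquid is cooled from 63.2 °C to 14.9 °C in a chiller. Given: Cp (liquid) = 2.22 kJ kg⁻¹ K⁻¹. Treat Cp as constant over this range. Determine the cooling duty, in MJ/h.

Q_c = 703 MJ/h

Q = ṁ·Cp·ΔT = 109.3 × 2.22 × (14.9 − 63.2) = -11720 kJ/min
Converting: 11720 / 60 s = 195.33 kW
Cooling duty = 703.19 MJ/h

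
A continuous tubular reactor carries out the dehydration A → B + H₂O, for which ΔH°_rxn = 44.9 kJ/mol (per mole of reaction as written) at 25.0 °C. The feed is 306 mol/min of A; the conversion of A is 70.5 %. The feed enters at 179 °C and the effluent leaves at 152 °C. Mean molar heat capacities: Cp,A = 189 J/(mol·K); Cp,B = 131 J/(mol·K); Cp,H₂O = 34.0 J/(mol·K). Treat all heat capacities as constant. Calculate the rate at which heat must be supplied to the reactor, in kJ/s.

Extent of reaction ξ = 0.705 × 306 = 215.73 mol/min
Reaction term: ξ·ΔH°_rxn = 215.73 × 44.9 = 9686.3 kJ/min
Sensible, feed 179→25 °C: -8906.4 kJ/min
Outlet flows (mol/min): A 90.27, B 215.73, H₂O 215.73
Sensible, products 25→152 °C: 6687.4 kJ/min
Q = ΔH = 7467.2 kJ/min = 124.45 kW
Heat supplied = 124.45 kJ/s

Q_in = 124 kJ/s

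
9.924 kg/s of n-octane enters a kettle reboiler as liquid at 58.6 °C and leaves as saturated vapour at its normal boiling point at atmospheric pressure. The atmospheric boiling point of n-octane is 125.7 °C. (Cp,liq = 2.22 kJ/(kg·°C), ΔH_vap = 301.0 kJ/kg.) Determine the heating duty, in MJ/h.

Q = 16100 MJ/h

liquid 58.6→125.7 °C: 148.96 kJ/kg
vaporisation at 125.7 °C: 301 kJ/kg
Δh = 148.96 + 301 = 449.96 kJ/kg
Q = ṁ·Δh = 9.924 kg/s × 449.96 kJ/kg = 4465.4 kJ/s
|Q| = 4465.4 kW = 16076 MJ/h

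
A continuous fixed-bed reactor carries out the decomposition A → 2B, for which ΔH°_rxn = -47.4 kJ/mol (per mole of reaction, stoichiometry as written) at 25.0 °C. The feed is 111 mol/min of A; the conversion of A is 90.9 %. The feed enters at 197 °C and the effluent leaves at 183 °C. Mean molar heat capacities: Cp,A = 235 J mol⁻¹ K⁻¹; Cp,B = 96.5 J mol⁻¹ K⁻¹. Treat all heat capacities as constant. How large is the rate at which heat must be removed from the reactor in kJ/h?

Extent of reaction ξ = 0.909 × 111 = 100.9 mol/min
Reaction term: ξ·ΔH°_rxn = 100.9 × -47.4 = -4782.6 kJ/min
Sensible, feed 197→25 °C: -4486.6 kJ/min
Outlet flows (mol/min): A 10.101, B 201.8
Sensible, products 25→183 °C: 3451.9 kJ/min
Q = ΔH = -5817.4 kJ/min = -96.956 kW
Heat removed = 349040 kJ/h

Q_out = 349000 kJ/h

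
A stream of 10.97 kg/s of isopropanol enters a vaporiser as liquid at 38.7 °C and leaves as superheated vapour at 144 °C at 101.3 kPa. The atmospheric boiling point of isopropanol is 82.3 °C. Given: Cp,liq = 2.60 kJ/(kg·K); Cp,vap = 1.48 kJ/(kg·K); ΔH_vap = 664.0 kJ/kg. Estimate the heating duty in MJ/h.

liquid 38.7→82.3 °C: 113.36 kJ/kg
vaporisation at 82.3 °C: 664 kJ/kg
vapour 82.3→144 °C: 91.316 kJ/kg
Δh = 113.36 + 664 + 91.316 = 868.68 kJ/kg
Q = ṁ·Δh = 10.97 kg/s × 868.68 kJ/kg = 9529.4 kJ/s
|Q| = 9529.4 kW = 34306 MJ/h

Q = 34300 MJ/h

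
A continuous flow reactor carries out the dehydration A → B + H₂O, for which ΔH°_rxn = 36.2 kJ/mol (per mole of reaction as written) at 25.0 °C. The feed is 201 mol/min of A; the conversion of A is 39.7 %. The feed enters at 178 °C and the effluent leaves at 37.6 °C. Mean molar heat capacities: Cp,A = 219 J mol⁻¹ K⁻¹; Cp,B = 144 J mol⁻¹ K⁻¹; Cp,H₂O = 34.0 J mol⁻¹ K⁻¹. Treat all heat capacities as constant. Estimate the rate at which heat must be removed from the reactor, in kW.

Q_out = 55.5 kW

Extent of reaction ξ = 0.397 × 201 = 79.797 mol/min
Reaction term: ξ·ΔH°_rxn = 79.797 × 36.2 = 2888.7 kJ/min
Sensible, feed 178→25 °C: -6734.9 kJ/min
Outlet flows (mol/min): A 121.2, B 79.797, H₂O 79.797
Sensible, products 25→37.6 °C: 513.42 kJ/min
Q = ΔH = -3332.8 kJ/min = -55.547 kW
Heat removed = 55.547 kW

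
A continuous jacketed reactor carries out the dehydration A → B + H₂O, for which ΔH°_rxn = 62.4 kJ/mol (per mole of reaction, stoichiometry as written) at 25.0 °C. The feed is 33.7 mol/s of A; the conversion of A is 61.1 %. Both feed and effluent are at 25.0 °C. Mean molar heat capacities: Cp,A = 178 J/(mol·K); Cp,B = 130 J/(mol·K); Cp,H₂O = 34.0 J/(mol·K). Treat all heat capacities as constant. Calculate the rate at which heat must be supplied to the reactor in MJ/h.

Extent of reaction ξ = 0.611 × 33.7 = 20.591 mol/s
Reaction term: ξ·ΔH°_rxn = 20.591 × 62.4 = 1284.9 kJ/s
Q = ΔH = 1284.9 kJ/s = 1284.9 kW
Heat supplied = 4625.5 MJ/h

Q_in = 4630 MJ/h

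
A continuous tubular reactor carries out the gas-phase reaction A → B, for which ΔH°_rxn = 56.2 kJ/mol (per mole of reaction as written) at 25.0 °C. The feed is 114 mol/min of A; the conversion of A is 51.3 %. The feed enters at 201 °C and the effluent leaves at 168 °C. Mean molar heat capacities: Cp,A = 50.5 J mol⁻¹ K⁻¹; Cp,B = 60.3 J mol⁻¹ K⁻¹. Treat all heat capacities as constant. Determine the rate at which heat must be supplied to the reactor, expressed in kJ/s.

Q_in = 53.0 kJ/s

Extent of reaction ξ = 0.513 × 114 = 58.482 mol/min
Reaction term: ξ·ΔH°_rxn = 58.482 × 56.2 = 3286.7 kJ/min
Sensible, feed 201→25 °C: -1013.2 kJ/min
Outlet flows (mol/min): A 55.518, B 58.482
Sensible, products 25→168 °C: 905.21 kJ/min
Q = ΔH = 3178.7 kJ/min = 52.978 kW
Heat supplied = 52.978 kJ/s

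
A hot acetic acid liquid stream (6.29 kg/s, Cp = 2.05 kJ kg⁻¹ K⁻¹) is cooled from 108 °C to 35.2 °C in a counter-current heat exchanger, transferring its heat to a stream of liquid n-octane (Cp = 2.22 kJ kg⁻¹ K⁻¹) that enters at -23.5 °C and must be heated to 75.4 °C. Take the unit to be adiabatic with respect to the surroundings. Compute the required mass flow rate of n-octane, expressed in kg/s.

ṁ_c = 4.28 kg/s

Heat released by hot stream: Q = 6.29 × 2.05 × (108 − 35.2) = 938.72 kJ/s
Energy balance on cold side (adiabatic exchanger): Q = ṁ_c·Cp_c·(T_c,out − T_c,in)
ṁ_c = 938.72 / [2.22 × (75.4 − -23.5)] = 4.2755 kg/s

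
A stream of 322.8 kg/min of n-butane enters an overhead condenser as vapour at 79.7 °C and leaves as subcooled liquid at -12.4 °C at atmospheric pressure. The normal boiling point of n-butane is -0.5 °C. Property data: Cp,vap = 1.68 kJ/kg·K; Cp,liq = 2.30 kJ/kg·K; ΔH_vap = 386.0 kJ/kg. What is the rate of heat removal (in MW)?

Q_c = 2.95 MW

vapour 79.7→-0.5 °C: -134.74 kJ/kg
condensation at -0.5 °C: -386 kJ/kg
liquid -0.5→-12.4 °C: -27.37 kJ/kg
Δh = -134.74 + -386 + -27.37 = -548.11 kJ/kg
Q = ṁ·Δh = 322.8 kg/min × -548.11 kJ/kg = -176930 kJ/min
|Q| = 2948.8 kW = 2.9488 MW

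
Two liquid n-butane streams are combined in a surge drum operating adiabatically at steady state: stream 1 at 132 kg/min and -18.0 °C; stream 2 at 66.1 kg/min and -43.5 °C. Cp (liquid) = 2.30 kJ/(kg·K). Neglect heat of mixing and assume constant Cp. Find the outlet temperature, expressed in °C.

T_out = -26.5 °C

Energy balance with Q = 0: Σ ṁᵢCp,ᵢ(T_out − Tᵢ) = 0
T_out = Σ ṁᵢCp,ᵢTᵢ / Σ ṁᵢCp,ᵢ
      = -12078 / 455.63 = -26.509 °C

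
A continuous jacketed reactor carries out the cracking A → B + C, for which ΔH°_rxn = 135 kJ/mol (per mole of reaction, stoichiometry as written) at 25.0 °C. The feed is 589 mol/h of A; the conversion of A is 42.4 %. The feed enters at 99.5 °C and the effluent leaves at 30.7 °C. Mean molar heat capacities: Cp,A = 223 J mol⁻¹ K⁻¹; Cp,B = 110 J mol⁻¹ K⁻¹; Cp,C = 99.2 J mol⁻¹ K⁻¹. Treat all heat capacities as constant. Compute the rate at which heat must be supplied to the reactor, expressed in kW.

Extent of reaction ξ = 0.424 × 589 = 249.74 mol/h
Reaction term: ξ·ΔH°_rxn = 249.74 × 135 = 33714 kJ/h
Sensible, feed 99.5→25 °C: -9785.4 kJ/h
Outlet flows (mol/h): A 339.26, B 249.74, C 249.74
Sensible, products 25→30.7 °C: 729.03 kJ/h
Q = ΔH = 24658 kJ/h = 6.8495 kW
Heat supplied = 6.8495 kW

Q_in = 6.85 kW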